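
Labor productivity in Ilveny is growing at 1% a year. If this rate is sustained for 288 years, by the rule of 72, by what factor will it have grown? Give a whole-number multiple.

roughly 16 times

At 1% one doubling takes ≈ 72.00 years; 288 years is 4 of them, so ×16.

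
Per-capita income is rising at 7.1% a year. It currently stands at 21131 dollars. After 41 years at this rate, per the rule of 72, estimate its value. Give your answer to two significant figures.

It doubles every 72/7.1 ≈ 10.14 years, so 41 years is 4.04 doublings.
2^4.04 ≈ 16.45; 21131 × 16.45 ≈ 350000 dollars.

around 350000 dollars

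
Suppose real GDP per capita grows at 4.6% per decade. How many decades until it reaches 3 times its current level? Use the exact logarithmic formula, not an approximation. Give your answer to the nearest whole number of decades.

t = ln(3) / ln(1 + 0.046) = 1.0986 / 0.044973 ≈ 24.43.
≈ 24 decades.

24 decades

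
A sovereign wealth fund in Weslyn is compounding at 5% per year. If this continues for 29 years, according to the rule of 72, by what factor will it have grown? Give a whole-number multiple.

approximately 4 times

Doubling time ≈ 72/5 = 14.40 years.
29/14.40 ≈ 2 doublings, so about 2^2 = 4×.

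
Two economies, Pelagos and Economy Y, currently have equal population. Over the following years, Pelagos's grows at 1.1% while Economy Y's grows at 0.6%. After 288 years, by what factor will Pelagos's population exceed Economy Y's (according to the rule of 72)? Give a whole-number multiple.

Only the 0.5-point difference matters.
72/0.5 ≈ 144.00 years per doubling of the ratio; 288 years gives 2.00 doublings, so ≈ 4×.

≈ 4 times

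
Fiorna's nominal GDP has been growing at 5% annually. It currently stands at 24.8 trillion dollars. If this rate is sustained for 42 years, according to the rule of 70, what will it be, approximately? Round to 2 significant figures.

around 200 trillion dollars

It doubles every 70/5 ≈ 14.00 years, so 42 years is 3.00 doublings.
2^3.00 ≈ 8.00; 24.8 × 8.00 ≈ 200 trillion dollars.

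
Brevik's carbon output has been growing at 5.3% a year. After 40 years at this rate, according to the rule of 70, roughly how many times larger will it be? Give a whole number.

Doubling time ≈ 70/5.3 = 13.21 years.
40/13.21 ≈ 3 doublings, so about 2^3 = 8×.

about 8 times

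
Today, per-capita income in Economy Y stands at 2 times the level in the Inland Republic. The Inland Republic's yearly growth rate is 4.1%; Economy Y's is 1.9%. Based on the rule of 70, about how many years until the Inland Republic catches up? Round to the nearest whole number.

What matters is the difference: 2.2 pp.
Rule of 70 on the gap: the ratio halves every 70/2.2 ≈ 31.82 years.
A 2 times gap closes after 1 halving: 1 × 31.82 ≈ 32 years.

around 32 years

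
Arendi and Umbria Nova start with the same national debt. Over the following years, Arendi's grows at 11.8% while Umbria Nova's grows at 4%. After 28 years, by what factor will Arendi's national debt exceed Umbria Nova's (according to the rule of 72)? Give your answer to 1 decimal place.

Only the 7.8-point difference matters.
72/7.8 ≈ 9.23 years per doubling of the ratio; 28 years gives 3.03 doublings, so ≈ 8.2×.

approximately 8.2 times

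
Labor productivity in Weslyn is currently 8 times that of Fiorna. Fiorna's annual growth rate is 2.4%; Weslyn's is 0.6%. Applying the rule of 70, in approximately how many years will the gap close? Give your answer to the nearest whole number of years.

What matters is the difference: 1.8 pp.
Rule of 70 on the gap: the ratio halves every 70/1.8 ≈ 38.89 years.
An 8 times gap closes after 3 halvings: 3 × 38.89 ≈ 117 years.

117 years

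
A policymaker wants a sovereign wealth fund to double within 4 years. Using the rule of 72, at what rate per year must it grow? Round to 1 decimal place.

around 18.0%

72 / 4 ≈ 18.00, so about 18.0% per year.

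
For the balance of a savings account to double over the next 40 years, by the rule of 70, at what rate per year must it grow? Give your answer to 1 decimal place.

70 / 40 ≈ 1.75, so about 1.8% per year.

roughly 1.8%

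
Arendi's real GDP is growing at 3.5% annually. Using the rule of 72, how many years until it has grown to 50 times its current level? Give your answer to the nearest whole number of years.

One doubling takes 72/3.5 = 20.57 years.
Reaching 50× takes log₂(50) ≈ 5.64 doublings.
5.64 × 20.57 ≈ 116 years.

around 116 years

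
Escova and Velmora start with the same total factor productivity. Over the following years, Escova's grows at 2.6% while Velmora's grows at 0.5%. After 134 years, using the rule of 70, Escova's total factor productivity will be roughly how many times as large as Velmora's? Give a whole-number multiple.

Only the 2.1-point difference matters.
70/2.1 ≈ 33.33 years per doubling of the ratio; 134 years gives 4.02 doublings, so ≈ 16×.

roughly 16 times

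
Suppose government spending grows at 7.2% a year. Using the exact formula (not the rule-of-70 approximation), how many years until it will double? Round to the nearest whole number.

t = ln(2) / ln(1 + 0.072) = 0.6931 / 0.069526 ≈ 9.97.
≈ 10 years.

10 years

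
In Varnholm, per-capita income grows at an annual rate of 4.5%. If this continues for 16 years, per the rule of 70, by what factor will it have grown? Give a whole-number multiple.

≈ 2 times

70/4.5 ≈ 15.56 years per doubling.
16 years fits 1 doubling: 2^1 = 2.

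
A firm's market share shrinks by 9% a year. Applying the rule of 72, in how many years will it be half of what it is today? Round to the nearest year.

about 8 years

The rule works in reverse for decay: 72/9 ≈ 8.00 years to halve.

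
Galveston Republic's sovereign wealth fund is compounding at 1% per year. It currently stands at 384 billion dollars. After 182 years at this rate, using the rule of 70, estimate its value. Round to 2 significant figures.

≈ 2300 billion dollars

It doubles every 70/1 ≈ 70.00 years, so 182 years is 2.60 doublings.
2^2.60 ≈ 6.06; 384 × 6.06 ≈ 2300 billion dollars.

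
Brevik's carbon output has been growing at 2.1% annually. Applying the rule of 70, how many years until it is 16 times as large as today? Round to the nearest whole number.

One doubling takes 70/2.1 = 33.33 years.
Getting to 16× needs 4 doublings: 4 × 33.33 ≈ 133 years.

about 133 years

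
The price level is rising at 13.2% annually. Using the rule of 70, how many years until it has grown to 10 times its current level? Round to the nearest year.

One doubling takes 70/13.2 = 5.30 years.
10× is log₂ 10 ≈ 3.32 doublings, so ≈ 3.32 × 5.30 = 18 years.

18 years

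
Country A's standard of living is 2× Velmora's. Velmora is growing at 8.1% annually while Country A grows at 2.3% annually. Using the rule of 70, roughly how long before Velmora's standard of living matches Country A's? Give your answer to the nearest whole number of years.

about 12 years

Velmora gains on Country A at 8.1% − 2.3% = 5.8 points a year.
At that relative rate the gap halves every 70/5.8 ≈ 12.07 years.
A 2× gap closes after 1 halving: 1 × 12.07 ≈ 12 years.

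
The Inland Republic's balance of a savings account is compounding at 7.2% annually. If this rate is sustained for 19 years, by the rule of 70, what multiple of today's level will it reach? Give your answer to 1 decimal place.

Doubles every ≈ 9.72 years (70/7.2).
19 years is 1.95 doublings; 2^1.95 ≈ 3.9×.

around 3.9 times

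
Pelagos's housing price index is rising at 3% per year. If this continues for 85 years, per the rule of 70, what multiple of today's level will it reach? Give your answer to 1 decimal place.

Doubles every ≈ 23.33 years (70/3).
85 years is 3.64 doublings; 2^3.64 ≈ 12.5×.

about 12.5 times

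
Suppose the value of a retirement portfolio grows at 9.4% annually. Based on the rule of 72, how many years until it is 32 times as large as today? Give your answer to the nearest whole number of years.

At 9.4% it doubles every 72/9.4 ≈ 7.66 years.
32× is 5 doublings, so 5 × 7.66 ≈ 38 years.

38 years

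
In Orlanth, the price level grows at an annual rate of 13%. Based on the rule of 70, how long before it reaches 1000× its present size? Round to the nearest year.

Doubling time ≈ 70/13 = 5.38 years.
1000× is log₂ 1000 ≈ 9.97 doublings, so ≈ 9.97 × 5.38 = 54 years.

around 54 years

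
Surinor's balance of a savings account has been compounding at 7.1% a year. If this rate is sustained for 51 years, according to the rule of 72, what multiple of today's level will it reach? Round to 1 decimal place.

32.7 times

Doubling time ≈ 72/7.1 = 10.14 years.
51 years / 10.14 ≈ 5.03 doublings → factor 2^5.03 ≈ 32.7.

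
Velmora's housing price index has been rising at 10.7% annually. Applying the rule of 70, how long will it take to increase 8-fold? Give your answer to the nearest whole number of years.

At 10.7% it doubles every 70/10.7 ≈ 6.54 years.
8× is 3 doublings, so 3 × 6.54 ≈ 20 years.

≈ 20 years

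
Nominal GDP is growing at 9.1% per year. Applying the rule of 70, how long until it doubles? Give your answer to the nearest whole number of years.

70/9.1 ≈ 7.69, so it doubles roughly every 8 years.

approximately 8 years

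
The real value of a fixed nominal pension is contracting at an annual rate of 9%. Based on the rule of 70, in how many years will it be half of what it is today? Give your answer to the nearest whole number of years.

The rule works in reverse for decay: 70/9 ≈ 7.78 years to halve.

≈ 8 years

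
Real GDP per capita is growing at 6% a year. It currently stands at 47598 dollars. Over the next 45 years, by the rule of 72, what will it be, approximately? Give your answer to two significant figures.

Doubling time ≈ 72/6 = 12.00 years.
45 years is 45/12.00 ≈ 3.75 doublings, a factor of 2^3.75 ≈ 13.45.
47598 × 13.45 ≈ 640000 dollars.

around 640000 dollars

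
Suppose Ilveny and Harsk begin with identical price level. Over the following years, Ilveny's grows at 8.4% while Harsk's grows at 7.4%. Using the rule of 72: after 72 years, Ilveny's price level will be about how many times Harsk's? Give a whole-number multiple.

Only the 1-point difference matters.
72/1 ≈ 72.00 years per doubling of the ratio; 72 years gives 1.00 doublings, so ≈ 2×.

≈ 2 times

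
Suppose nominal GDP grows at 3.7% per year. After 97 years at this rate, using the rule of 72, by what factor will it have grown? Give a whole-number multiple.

At 3.7% one doubling takes ≈ 19.46 years; 97 years is 5 of them, so ×32.

approximately 32 times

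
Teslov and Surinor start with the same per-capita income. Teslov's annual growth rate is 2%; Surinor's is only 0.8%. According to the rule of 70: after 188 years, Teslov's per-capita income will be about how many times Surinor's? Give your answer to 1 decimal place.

9.3 times

Teslov pulls ahead at 1.2 pp per year, so the ratio doubles every 70/1.2 ≈ 58.33 years.
In 188 years that's 3.22 doublings: 2^3.22 ≈ 9.3.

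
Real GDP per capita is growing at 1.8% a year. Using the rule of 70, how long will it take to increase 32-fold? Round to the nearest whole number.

Doubling time ≈ 70/1.8 = 38.89 years.
32 = 2^5, so 5 doublings → 194 years.

≈ 194 years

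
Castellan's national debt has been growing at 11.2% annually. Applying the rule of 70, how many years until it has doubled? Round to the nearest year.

approximately 6 years

Doubling time ≈ 70 / 11.2 = 6.25 years.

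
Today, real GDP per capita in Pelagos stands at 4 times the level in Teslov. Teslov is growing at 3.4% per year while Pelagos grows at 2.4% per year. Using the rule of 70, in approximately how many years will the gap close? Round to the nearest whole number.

around 140 years

What matters is the difference: 1 pp.
Rule of 70 on the gap: the ratio halves every 70/1 ≈ 70.00 years.
A 4 times gap closes after 2 halvings: 2 × 70.00 ≈ 140 years.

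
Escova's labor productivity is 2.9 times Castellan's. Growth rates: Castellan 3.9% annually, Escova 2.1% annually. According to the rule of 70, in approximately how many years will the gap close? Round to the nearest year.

The growth-rate gap is 3.9% − 2.1% = 1.8 percentage points.
So the ratio between them halves every 70/1.8 ≈ 38.89 years.
A 2.9 times gap takes log₂(2.9) ≈ 1.54 halvings to close: 1.54 × 38.89 ≈ 60 years.

around 60 years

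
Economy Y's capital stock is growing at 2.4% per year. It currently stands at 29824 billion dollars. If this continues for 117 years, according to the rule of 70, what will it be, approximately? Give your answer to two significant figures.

480000 billion dollars

Doubling time ≈ 70/2.4 = 29.17 years.
117 years is 117/29.17 ≈ 4.01 doublings, a factor of 2^4.01 ≈ 16.11.
29824 × 16.11 ≈ 480000 billion dollars.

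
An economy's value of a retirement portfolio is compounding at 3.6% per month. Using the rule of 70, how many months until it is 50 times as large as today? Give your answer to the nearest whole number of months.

One doubling takes 70/3.6 = 19.44 months.
Reaching 50× takes log₂(50) ≈ 5.64 doublings.
5.64 × 19.44 ≈ 110 months.

roughly 110 months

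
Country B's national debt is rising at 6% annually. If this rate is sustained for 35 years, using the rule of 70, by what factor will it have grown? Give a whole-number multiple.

approximately 8 times

70/6 ≈ 11.67 years per doubling.
35 years fits 3 doublings: 2^3 = 8.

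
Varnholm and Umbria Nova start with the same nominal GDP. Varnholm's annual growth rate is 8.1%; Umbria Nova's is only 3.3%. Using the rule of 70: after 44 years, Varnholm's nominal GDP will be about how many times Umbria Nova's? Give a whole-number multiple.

Rate gap = 8.1% − 3.3% = 4.8 points.
The ratio doubles every 70/4.8 ≈ 14.58 years.
44/14.58 ≈ 3.02 doublings → ratio ≈ 2^3.02 ≈ 8.

roughly 8 times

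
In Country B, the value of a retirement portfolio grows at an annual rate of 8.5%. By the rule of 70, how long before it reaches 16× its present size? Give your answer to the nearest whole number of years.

Doubling time ≈ 70/8.5 = 8.24 years.
Getting to 16× needs 4 doublings: 4 × 8.24 ≈ 33 years.

around 33 years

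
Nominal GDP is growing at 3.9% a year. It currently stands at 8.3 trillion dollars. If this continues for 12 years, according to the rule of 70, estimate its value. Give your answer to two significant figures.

about 13 trillion dollars

Doubling time ≈ 70/3.9 = 17.95 years.
12 years is 12/17.95 ≈ 0.67 doublings, a factor of 2^0.67 ≈ 1.59.
8.3 × 1.59 ≈ 13 trillion dollars.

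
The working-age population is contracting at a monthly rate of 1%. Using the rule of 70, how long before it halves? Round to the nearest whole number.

approximately 70 months

Falling at 1%, it halves about every 70/1 = 70.00 months.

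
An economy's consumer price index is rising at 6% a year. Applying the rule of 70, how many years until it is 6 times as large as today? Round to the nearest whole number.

approximately 30 years

Doubling time ≈ 70/6 = 11.67 years.
6× is log₂ 6 ≈ 2.58 doublings, so ≈ 2.58 × 11.67 = 30 years.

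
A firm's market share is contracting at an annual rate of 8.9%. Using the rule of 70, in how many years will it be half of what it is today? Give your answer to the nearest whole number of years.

8 years

Falling at 8.9%, it halves about every 70/8.9 = 7.87 years.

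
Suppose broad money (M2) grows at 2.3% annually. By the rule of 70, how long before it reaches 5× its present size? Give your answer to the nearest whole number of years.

71 years

Doubling time ≈ 70/2.3 = 30.43 years.
Reaching 5× takes log₂(5) ≈ 2.32 doublings.
2.32 × 30.43 ≈ 71 years.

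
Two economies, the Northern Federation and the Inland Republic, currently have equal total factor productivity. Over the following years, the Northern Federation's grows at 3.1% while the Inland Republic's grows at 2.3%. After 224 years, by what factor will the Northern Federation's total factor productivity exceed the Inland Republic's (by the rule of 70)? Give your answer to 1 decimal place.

Only the 0.8-point difference matters.
70/0.8 ≈ 87.50 years per doubling of the ratio; 224 years gives 2.56 doublings, so ≈ 5.9×.

5.9 times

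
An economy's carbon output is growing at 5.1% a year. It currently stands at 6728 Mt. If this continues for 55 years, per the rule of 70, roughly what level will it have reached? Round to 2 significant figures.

Doubling time ≈ 70/5.1 = 13.73 years.
55 years is 55/13.73 ≈ 4.01 doublings, a factor of 2^4.01 ≈ 16.11.
6728 × 16.11 ≈ 110000 Mt.

around 110000 Mt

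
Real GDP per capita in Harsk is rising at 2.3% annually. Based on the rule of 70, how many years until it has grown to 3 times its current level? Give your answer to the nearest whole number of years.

≈ 48 years

Doubling time ≈ 70/2.3 = 30.43 years.
Reaching 3× takes log₂(3) ≈ 1.58 doublings.
1.58 × 30.43 ≈ 48 years.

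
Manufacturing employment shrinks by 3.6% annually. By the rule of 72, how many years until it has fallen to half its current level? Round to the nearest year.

The rule works in reverse for decay: 72/3.6 ≈ 20.00 years to halve.

approximately 20 years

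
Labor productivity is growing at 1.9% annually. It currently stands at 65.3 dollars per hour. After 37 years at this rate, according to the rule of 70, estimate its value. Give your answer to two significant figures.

≈ 130 dollars per hour

Doubling time ≈ 70/1.9 = 36.84 years.
37 years is 37/36.84 ≈ 1.00 doublings, a factor of 2^1.00 ≈ 2.00.
65.3 × 2.00 ≈ 130 dollars per hour.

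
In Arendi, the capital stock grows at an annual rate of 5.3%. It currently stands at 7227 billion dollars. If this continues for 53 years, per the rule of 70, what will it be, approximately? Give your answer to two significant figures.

It doubles every 70/5.3 ≈ 13.21 years, so 53 years is 4.01 doublings.
2^4.01 ≈ 16.11; 7227 × 16.11 ≈ 120000 billion dollars.

approximately 120000 billion dollars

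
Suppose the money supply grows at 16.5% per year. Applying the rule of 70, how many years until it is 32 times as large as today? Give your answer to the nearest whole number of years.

Doubling time ≈ 70/16.5 = 4.24 years.
Getting to 32× needs 5 doublings: 5 × 4.24 ≈ 21 years.

21 years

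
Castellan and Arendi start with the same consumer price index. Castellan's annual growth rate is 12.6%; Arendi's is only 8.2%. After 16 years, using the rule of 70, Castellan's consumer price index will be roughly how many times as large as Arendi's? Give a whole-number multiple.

roughly 2 times

Only the 4.4-point difference matters.
70/4.4 ≈ 15.91 years per doubling of the ratio; 16 years gives 1.01 doublings, so ≈ 2×.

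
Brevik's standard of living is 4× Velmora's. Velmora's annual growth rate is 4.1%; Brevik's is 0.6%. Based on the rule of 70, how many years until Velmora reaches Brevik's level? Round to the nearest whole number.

roughly 40 years

The growth-rate gap is 4.1% − 0.6% = 3.5 percentage points.
So the ratio between them halves every 70/3.5 ≈ 20.00 years.
A 4× gap closes after 2 halvings: 2 × 20.00 ≈ 40 years.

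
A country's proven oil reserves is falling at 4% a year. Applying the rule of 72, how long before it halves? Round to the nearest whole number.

The rule works in reverse for decay: 72/4 ≈ 18.00 years to halve.

≈ 18 years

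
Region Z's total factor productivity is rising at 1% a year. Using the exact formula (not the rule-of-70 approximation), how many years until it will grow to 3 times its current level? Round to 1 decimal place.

110.4 years

t = ln(3) / ln(1 + 0.01) = 1.0986 / 0.009950 ≈ 110.41.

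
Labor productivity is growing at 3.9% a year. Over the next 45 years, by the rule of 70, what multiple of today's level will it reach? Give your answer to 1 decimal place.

Doubling time ≈ 70/3.9 = 17.95 years.
45 years / 17.95 ≈ 2.51 doublings → factor 2^2.51 ≈ 5.7.

roughly 5.7 times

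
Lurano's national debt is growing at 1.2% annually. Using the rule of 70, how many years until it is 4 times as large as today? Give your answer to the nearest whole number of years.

One doubling takes 70/1.2 = 58.33 years.
4× is 2 doublings, so 2 × 58.33 ≈ 117 years.

around 117 years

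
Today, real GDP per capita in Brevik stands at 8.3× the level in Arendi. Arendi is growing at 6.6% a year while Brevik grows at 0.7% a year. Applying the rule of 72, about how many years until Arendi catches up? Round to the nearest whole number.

approximately 37 years

The growth-rate gap is 6.6% − 0.7% = 5.9 percentage points.
So the ratio between them halves every 72/5.9 ≈ 12.20 years.
An 8.3× gap takes log₂(8.3) ≈ 3.05 halvings to close: 3.05 × 12.20 ≈ 37 years.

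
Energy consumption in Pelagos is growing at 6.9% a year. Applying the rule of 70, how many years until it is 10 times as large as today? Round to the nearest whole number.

At 6.9% it doubles every 70/6.9 ≈ 10.14 years.
Reaching 10× takes log₂(10) ≈ 3.32 doublings.
3.32 × 10.14 ≈ 34 years.

34 years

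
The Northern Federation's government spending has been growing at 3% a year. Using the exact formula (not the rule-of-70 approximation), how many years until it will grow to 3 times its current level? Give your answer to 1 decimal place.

t = ln(3) / ln(1 + 0.03) = 1.0986 / 0.029559 ≈ 37.17.

37.2 years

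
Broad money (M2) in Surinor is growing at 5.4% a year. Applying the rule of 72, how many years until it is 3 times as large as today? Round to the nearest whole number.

about 21 years

At 5.4% it doubles every 72/5.4 ≈ 13.33 years.
Reaching 3× takes log₂(3) ≈ 1.58 doublings.
1.58 × 13.33 ≈ 21 years.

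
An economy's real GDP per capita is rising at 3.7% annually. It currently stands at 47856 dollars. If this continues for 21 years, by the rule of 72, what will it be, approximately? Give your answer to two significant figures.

Doubling time ≈ 72/3.7 = 19.46 years.
21 years is 21/19.46 ≈ 1.08 doublings, a factor of 2^1.08 ≈ 2.11.
47856 × 2.11 ≈ 100000 dollars.

around 100000 dollars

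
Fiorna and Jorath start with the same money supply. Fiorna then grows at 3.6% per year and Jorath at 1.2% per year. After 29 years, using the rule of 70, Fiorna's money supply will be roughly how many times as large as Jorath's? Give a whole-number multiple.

around 2 times

Rate gap = 3.6% − 1.2% = 2.4 points.
The ratio doubles every 70/2.4 ≈ 29.17 years.
29/29.17 ≈ 0.99 doublings → ratio ≈ 2^0.99 ≈ 2.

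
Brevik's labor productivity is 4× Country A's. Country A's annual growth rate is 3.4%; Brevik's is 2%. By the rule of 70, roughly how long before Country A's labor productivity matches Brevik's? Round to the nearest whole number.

approximately 100 years

What matters is the difference: 1.4 pp.
Rule of 70 on the gap: the ratio halves every 70/1.4 ≈ 50.00 years.
A 4× gap closes after 2 halvings: 2 × 50.00 ≈ 100 years.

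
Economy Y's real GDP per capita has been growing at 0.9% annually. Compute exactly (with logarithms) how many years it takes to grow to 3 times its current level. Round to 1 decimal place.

122.6 years

t = ln(3) / ln(1 + 0.009) = 1.0986 / 0.008960 ≈ 122.61.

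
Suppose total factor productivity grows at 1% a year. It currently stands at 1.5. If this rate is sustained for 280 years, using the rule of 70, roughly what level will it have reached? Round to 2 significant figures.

roughly 24

Doubling time ≈ 70/1 = 70.00 years.
280 years is 280/70.00 ≈ 4.00 doublings, a factor of 2^4.00 ≈ 16.00.
1.5 × 16.00 ≈ 24.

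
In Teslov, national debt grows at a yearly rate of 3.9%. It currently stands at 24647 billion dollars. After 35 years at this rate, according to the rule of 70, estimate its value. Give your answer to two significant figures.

It doubles every 70/3.9 ≈ 17.95 years, so 35 years is 1.95 doublings.
2^1.95 ≈ 3.86; 24647 × 3.86 ≈ 95000 billion dollars.

95000 billion dollars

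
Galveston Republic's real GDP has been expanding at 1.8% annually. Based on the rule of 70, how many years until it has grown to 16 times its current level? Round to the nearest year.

Doubling time ≈ 70/1.8 = 38.89 years.
16 = 2^4, so 4 doublings → 156 years.

≈ 156 years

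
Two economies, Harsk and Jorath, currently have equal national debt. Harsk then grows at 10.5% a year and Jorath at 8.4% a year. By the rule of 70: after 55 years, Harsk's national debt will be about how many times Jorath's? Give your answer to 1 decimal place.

around 3.1 times

Only the 2.1-point difference matters.
70/2.1 ≈ 33.33 years per doubling of the ratio; 55 years gives 1.65 doublings, so ≈ 3.1×.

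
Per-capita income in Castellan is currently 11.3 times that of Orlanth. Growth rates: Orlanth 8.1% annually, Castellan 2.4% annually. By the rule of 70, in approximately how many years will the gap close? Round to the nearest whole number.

roughly 43 years

The growth-rate gap is 8.1% − 2.4% = 5.7 percentage points.
So the ratio between them halves every 70/5.7 ≈ 12.28 years.
An 11.3 times gap takes log₂(11.3) ≈ 3.50 halvings to close: 3.50 × 12.28 ≈ 43 years.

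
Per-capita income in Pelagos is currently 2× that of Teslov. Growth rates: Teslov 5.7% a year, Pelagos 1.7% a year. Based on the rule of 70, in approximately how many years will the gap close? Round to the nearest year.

Teslov gains on Pelagos at 5.7% − 1.7% = 4 points a year.
At that relative rate the gap halves every 70/4 ≈ 17.50 years.
A 2× gap closes after 1 halving: 1 × 17.50 ≈ 18 years.

18 years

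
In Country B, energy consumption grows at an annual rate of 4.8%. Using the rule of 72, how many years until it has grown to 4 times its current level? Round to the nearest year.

about 30 years

At 4.8% it doubles every 72/4.8 ≈ 15.00 years.
4× is 2 doublings, so 2 × 15.00 ≈ 30 years.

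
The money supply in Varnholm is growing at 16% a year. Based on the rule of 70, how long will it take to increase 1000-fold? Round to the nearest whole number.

about 44 years

At 16% it doubles every 70/16 ≈ 4.38 years.
1000× is log₂ 1000 ≈ 9.97 doublings, so ≈ 9.97 × 4.38 = 44 years.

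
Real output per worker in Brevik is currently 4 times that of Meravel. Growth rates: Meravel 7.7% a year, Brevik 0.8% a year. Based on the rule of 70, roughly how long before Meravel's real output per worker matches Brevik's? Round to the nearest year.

The growth-rate gap is 7.7% − 0.8% = 6.9 percentage points.
So the ratio between them halves every 70/6.9 ≈ 10.14 years.
A 4 times gap closes after 2 halvings: 2 × 10.14 ≈ 20 years.

≈ 20 years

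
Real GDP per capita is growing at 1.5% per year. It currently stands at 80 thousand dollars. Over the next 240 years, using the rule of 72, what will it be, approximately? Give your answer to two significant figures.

Doubling time ≈ 72/1.5 = 48.00 years.
240 years is 240/48.00 ≈ 5.00 doublings, a factor of 2^5.00 ≈ 32.00.
80 × 32.00 ≈ 2600 thousand dollars.

roughly 2600 thousand dollars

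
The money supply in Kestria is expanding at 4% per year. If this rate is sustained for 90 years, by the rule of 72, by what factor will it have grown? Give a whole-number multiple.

about 32 times

Doubling time ≈ 72/4 = 18.00 years.
90/18.00 ≈ 5 doublings, so about 2^5 = 32×.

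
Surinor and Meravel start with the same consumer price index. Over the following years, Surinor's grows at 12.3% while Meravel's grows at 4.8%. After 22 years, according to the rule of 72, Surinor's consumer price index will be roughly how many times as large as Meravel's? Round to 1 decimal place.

approximately 4.9 times

Only the 7.5-point difference matters.
72/7.5 ≈ 9.60 years per doubling of the ratio; 22 years gives 2.29 doublings, so ≈ 4.9×.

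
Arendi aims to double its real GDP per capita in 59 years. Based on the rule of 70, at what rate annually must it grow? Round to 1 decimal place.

about 1.2%

70 / 59 ≈ 1.19, so about 1.2% annually.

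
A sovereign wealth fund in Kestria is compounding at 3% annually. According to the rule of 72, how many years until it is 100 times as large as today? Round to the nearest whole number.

At 3% it doubles every 72/3 ≈ 24.00 years.
100× is log₂ 100 ≈ 6.64 doublings, so ≈ 6.64 × 24.00 = 159 years.

around 159 years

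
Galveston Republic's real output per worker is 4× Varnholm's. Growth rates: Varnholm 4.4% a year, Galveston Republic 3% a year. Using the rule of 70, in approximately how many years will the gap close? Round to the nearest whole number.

≈ 100 years

Varnholm gains on Galveston Republic at 4.4% − 3% = 1.4 points a year.
At that relative rate the gap halves every 70/1.4 ≈ 50.00 years.
A 4× gap closes after 2 halvings: 2 × 50.00 ≈ 100 years.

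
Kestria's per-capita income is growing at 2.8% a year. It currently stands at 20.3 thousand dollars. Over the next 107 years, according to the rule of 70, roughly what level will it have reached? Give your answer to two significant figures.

around 390 thousand dollars

It doubles every 70/2.8 ≈ 25.00 years, so 107 years is 4.28 doublings.
2^4.28 ≈ 19.43; 20.3 × 19.43 ≈ 390 thousand dollars.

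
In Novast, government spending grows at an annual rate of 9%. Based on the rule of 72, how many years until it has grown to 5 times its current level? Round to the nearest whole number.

One doubling takes 72/9 = 8.00 years.
5× is log₂ 5 ≈ 2.32 doublings, so ≈ 2.32 × 8.00 = 19 years.

approximately 19 years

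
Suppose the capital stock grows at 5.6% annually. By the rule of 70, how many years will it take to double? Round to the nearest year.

13 years

At 5.6%, doubling takes about 70/5.6 = 12.50 years.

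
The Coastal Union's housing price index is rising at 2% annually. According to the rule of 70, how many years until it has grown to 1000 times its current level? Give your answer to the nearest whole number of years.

about 349 years

One doubling takes 70/2 = 35.00 years.
Reaching 1000× takes log₂(1000) ≈ 9.97 doublings.
9.97 × 35.00 ≈ 349 years.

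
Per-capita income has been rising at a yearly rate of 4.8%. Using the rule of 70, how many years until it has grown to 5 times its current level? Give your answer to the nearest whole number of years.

≈ 34 years

At 4.8% it doubles every 70/4.8 ≈ 14.58 years.
Reaching 5× takes log₂(5) ≈ 2.32 doublings.
2.32 × 14.58 ≈ 34 years.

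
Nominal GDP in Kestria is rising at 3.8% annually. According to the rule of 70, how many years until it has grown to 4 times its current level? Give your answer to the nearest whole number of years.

37 years

One doubling takes 70/3.8 = 18.42 years.
4× is 2 doublings, so 2 × 18.42 ≈ 37 years.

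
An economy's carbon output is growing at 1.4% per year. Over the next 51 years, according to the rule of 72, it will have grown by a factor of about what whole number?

At 1.4% one doubling takes ≈ 51.43 years; 51 years is 1 of them, so ×2.

≈ 2 times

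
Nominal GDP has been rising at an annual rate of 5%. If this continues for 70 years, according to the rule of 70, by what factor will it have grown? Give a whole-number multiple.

Doubling time ≈ 70/5 = 14.00 years.
70/14.00 ≈ 5 doublings, so about 2^5 = 32×.

roughly 32 times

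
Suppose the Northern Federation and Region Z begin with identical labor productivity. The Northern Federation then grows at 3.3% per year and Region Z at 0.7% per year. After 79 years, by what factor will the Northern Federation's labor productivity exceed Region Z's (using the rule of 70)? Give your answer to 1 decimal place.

Only the 2.6-point difference matters.
70/2.6 ≈ 26.92 years per doubling of the ratio; 79 years gives 2.93 doublings, so ≈ 7.6×.

around 7.6 times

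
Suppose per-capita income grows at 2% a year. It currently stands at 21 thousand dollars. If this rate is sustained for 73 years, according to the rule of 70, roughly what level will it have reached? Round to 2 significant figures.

around 89 thousand dollars

Doubling time ≈ 70/2 = 35.00 years.
73 years is 73/35.00 ≈ 2.09 doublings, a factor of 2^2.09 ≈ 4.26.
21 × 4.26 ≈ 89 thousand dollars.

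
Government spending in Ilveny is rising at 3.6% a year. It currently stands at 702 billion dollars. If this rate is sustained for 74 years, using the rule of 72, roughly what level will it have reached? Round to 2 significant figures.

It doubles every 72/3.6 ≈ 20.00 years, so 74 years is 3.70 doublings.
2^3.70 ≈ 13.00; 702 × 13.00 ≈ 9100 billion dollars.

around 9100 billion dollars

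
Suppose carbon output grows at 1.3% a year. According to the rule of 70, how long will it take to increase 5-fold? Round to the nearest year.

≈ 125 years

Doubling time ≈ 70/1.3 = 53.85 years.
Reaching 5× takes log₂(5) ≈ 2.32 doublings.
2.32 × 53.85 ≈ 125 years.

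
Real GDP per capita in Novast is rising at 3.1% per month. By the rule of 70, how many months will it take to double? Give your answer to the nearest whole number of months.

around 23 months

70/3.1 ≈ 22.58, so it doubles roughly every 23 months.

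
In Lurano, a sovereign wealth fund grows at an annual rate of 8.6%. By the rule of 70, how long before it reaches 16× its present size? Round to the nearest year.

roughly 33 years

At 8.6% it doubles every 70/8.6 ≈ 8.14 years.
16 = 2^4, so 4 doublings → 33 years.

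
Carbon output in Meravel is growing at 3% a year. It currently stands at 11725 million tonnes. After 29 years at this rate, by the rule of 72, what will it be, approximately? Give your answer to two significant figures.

It doubles every 72/3 ≈ 24.00 years, so 29 years is 1.21 doublings.
2^1.21 ≈ 2.31; 11725 × 2.31 ≈ 27000 million tonnes.

approximately 27000 million tonnes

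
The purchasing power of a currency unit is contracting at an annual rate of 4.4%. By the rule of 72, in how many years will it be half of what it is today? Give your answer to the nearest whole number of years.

around 16 years

Falling at 4.4%, it halves about every 72/4.4 = 16.36 years.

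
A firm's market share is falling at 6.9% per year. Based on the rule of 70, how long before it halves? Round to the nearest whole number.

Falling at 6.9%, it halves about every 70/6.9 = 10.14 years.

about 10 years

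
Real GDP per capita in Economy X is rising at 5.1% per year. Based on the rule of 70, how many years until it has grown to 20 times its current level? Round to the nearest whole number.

Doubling time ≈ 70/5.1 = 13.73 years.
Reaching 20× takes log₂(20) ≈ 4.32 doublings.
4.32 × 13.73 ≈ 59 years.

approximately 59 years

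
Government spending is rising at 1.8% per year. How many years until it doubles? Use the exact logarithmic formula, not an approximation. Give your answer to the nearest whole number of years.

39 years

t = ln(2) / ln(1 + 0.018) = 0.6931 / 0.017840 ≈ 38.85.
≈ 39 years.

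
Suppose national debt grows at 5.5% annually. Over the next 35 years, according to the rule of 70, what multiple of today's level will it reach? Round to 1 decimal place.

Doubling time ≈ 70/5.5 = 12.73 years.
35 years / 12.73 ≈ 2.75 doublings → factor 2^2.75 ≈ 6.7.

≈ 6.7 times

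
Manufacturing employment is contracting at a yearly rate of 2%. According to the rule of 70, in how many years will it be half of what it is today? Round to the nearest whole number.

Halving time ≈ 70 / 2 = 35.00 → 35 years.

approximately 35 years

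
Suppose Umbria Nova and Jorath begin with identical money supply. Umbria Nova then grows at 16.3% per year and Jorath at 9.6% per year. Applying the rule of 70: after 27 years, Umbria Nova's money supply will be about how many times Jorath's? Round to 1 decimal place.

≈ 6.0 times

Rate gap = 16.3% − 9.6% = 6.7 points.
The ratio doubles every 70/6.7 ≈ 10.45 years.
27/10.45 ≈ 2.58 doublings → ratio ≈ 2^2.58 ≈ 6.0.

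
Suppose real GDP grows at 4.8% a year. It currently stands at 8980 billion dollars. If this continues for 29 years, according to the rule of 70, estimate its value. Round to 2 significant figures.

36000 billion dollars

It doubles every 70/4.8 ≈ 14.58 years, so 29 years is 1.99 doublings.
2^1.99 ≈ 3.97; 8980 × 3.97 ≈ 36000 billion dollars.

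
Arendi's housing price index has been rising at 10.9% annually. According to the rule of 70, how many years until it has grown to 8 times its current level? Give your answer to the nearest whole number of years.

One doubling takes 70/10.9 = 6.42 years.
Getting to 8× needs 3 doublings: 3 × 6.42 ≈ 19 years.

approximately 19 years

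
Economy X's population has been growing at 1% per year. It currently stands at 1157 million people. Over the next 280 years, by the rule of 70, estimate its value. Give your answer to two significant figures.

It doubles every 70/1 ≈ 70.00 years, so 280 years is 4.00 doublings.
2^4.00 ≈ 16.00; 1157 × 16.00 ≈ 19000 million people.

around 19000 million people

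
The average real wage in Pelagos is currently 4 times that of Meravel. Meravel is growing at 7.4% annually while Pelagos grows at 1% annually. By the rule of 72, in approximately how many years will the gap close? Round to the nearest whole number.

roughly 23 years

What matters is the difference: 6.4 pp.
Rule of 72 on the gap: the ratio halves every 72/6.4 ≈ 11.25 years.
A 4 times gap closes after 2 halvings: 2 × 11.25 ≈ 23 years.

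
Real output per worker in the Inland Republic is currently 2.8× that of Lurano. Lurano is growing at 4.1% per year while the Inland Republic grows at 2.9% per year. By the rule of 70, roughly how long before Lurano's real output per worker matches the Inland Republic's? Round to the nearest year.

What matters is the difference: 1.2 pp.
Rule of 70 on the gap: the ratio halves every 70/1.2 ≈ 58.33 years.
A 2.8× gap takes log₂(2.8) ≈ 1.49 halvings to close: 1.49 × 58.33 ≈ 87 years.

87 years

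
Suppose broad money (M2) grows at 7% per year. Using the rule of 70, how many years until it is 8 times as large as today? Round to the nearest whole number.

around 30 years

At 7% it doubles every 70/7 ≈ 10.00 years.
Getting to 8× needs 3 doublings: 3 × 10.00 ≈ 30 years.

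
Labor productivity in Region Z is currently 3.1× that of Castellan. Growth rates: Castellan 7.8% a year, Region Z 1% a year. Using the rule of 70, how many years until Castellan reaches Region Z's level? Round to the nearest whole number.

The growth-rate gap is 7.8% − 1% = 6.8 percentage points.
So the ratio between them halves every 70/6.8 ≈ 10.29 years.
A 3.1× gap takes log₂(3.1) ≈ 1.63 halvings to close: 1.63 × 10.29 ≈ 17 years.

≈ 17 years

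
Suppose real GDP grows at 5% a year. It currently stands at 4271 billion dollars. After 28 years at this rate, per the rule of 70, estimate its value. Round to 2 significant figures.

It doubles every 70/5 ≈ 14.00 years, so 28 years is 2.00 doublings.
2^2.00 ≈ 4.00; 4271 × 4.00 ≈ 17000 billion dollars.

about 17000 billion dollars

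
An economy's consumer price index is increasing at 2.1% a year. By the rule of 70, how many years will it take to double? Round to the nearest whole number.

roughly 33 years

Doubling time ≈ 70 / 2.1 = 33.33 years.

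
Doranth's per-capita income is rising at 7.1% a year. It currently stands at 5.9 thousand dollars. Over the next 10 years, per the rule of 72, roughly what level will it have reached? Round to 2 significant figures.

approximately 12 thousand dollars

Doubling time ≈ 72/7.1 = 10.14 years.
10 years is 10/10.14 ≈ 0.99 doublings, a factor of 2^0.99 ≈ 1.99.
5.9 × 1.99 ≈ 12 thousand dollars.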